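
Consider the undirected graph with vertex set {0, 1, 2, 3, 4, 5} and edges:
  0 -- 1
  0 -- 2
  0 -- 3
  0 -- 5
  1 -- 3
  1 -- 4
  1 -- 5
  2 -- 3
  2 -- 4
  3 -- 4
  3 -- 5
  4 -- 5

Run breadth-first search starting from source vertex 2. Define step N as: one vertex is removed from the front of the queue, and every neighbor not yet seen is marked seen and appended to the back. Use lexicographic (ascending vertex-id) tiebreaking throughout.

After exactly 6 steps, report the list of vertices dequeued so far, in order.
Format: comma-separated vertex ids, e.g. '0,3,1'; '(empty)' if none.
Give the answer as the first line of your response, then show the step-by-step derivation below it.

2,0,3,4,1,5

step 1: dequeue 2; queue=[0,3,4]; order=2
step 2: dequeue 0; queue=[3,4,1,5]; order=2,0
step 3: dequeue 3; queue=[4,1,5]; order=2,0,3
step 4: dequeue 4; queue=[1,5]; order=2,0,3,4
step 5: dequeue 1; queue=[5]; order=2,0,3,4,1
step 6: dequeue 5; queue=[(empty)]; order=2,0,3,4,1,5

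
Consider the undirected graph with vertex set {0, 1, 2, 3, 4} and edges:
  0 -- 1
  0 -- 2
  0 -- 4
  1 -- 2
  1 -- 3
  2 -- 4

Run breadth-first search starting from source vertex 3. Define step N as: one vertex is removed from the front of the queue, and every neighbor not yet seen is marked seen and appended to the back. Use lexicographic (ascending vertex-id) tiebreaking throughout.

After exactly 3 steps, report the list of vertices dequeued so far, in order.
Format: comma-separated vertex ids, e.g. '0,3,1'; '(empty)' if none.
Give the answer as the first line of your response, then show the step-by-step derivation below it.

3,1,0

step 1: dequeue 3; queue=[1]; order=3
step 2: dequeue 1; queue=[0,2]; order=3,1
step 3: dequeue 0; queue=[2,4]; order=3,1,0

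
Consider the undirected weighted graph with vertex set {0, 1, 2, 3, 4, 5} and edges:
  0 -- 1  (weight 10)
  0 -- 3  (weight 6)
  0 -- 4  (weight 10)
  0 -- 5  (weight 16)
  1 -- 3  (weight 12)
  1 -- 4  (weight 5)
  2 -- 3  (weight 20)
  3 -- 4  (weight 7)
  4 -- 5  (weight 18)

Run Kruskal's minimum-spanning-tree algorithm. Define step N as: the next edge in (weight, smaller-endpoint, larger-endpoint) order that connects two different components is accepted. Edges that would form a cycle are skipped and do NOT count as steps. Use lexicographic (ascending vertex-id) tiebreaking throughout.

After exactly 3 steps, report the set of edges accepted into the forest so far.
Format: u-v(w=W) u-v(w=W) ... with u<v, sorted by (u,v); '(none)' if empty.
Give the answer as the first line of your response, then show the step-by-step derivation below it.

0-3(w=6) 1-4(w=5) 3-4(w=7)

step 1: add edge 1-4 (w=5); MST = {1-4(w=5)}
step 2: add edge 0-3 (w=6); MST = {0-3(w=6) 1-4(w=5)}
step 3: add edge 3-4 (w=7); MST = {0-3(w=6) 1-4(w=5) 3-4(w=7)}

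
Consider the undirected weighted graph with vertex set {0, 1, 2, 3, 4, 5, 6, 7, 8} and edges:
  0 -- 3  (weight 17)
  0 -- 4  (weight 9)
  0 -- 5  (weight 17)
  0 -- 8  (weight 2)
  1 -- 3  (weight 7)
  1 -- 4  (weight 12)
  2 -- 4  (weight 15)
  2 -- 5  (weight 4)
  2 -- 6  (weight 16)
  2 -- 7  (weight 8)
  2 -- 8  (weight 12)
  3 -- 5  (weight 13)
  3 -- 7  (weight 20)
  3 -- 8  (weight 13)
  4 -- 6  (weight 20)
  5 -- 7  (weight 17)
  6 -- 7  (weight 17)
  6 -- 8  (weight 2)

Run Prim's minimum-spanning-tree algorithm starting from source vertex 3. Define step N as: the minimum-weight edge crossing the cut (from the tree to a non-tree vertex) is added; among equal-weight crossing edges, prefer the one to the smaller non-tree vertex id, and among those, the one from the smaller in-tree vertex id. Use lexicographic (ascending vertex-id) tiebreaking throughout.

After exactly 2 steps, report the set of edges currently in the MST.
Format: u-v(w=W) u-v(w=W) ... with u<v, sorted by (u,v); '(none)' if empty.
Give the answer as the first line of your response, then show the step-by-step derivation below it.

1-3(w=7) 1-4(w=12)

step 1: add edge 1-3 (w=7); MST = {1-3(w=7)}
step 2: add edge 1-4 (w=12); MST = {1-3(w=7) 1-4(w=12)}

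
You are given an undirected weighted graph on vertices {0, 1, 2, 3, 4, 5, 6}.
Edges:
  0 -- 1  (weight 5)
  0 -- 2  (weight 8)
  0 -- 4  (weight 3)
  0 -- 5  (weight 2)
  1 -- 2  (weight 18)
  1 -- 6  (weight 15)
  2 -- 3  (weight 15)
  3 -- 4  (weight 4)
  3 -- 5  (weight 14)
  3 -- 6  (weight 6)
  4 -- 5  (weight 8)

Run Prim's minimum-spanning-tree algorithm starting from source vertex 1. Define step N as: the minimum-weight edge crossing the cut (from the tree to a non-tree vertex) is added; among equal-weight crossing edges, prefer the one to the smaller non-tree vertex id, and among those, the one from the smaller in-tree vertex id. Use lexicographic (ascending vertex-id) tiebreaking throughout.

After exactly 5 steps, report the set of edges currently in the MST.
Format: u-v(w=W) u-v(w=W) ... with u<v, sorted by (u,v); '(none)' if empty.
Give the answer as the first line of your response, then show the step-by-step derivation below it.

0-1(w=5) 0-4(w=3) 0-5(w=2) 3-4(w=4) 3-6(w=6)

step 1: add edge 0-1 (w=5); MST = {0-1(w=5)}
step 2: add edge 0-5 (w=2); MST = {0-1(w=5) 0-5(w=2)}
step 3: add edge 0-4 (w=3); MST = {0-1(w=5) 0-4(w=3) 0-5(w=2)}
step 4: add edge 3-4 (w=4); MST = {0-1(w=5) 0-4(w=3) 0-5(w=2) 3-4(w=4)}
step 5: add edge 3-6 (w=6); MST = {0-1(w=5) 0-4(w=3) 0-5(w=2) 3-4(w=4) 3-6(w=6)}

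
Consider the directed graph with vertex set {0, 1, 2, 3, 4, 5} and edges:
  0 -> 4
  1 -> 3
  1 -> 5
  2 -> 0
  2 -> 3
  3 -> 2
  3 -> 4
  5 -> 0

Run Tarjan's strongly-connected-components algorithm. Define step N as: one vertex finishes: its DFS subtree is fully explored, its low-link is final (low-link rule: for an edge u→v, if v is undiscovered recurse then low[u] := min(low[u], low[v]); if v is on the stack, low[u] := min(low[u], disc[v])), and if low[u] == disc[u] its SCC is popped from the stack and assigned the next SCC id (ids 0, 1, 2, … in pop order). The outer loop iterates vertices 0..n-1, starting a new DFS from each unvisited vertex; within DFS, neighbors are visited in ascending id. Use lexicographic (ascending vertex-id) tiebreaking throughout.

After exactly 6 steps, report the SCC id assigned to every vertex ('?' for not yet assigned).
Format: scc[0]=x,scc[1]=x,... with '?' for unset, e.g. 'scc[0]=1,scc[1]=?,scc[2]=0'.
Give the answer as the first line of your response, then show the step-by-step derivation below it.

scc[0]=1,scc[1]=4,scc[2]=2,scc[3]=2,scc[4]=0,scc[5]=3

step 1: low=(low[0]=0,low[1]=?,low[2]=?,low[3]=?,low[4]=1,low[5]=?); scc=(scc[0]=?,scc[1]=?,scc[2]=?,scc[3]=?,scc[4]=0,scc[5]=?)
step 2: low=(low[0]=0,low[1]=?,low[2]=?,low[3]=?,low[4]=1,low[5]=?); scc=(scc[0]=1,scc[1]=?,scc[2]=?,scc[3]=?,scc[4]=0,scc[5]=?)
step 3: low=(low[0]=0,low[1]=2,low[2]=3,low[3]=3,low[4]=1,low[5]=?); scc=(scc[0]=1,scc[1]=?,scc[2]=?,scc[3]=?,scc[4]=0,scc[5]=?)
step 4: low=(low[0]=0,low[1]=2,low[2]=3,low[3]=3,low[4]=1,low[5]=?); scc=(scc[0]=1,scc[1]=?,scc[2]=2,scc[3]=2,scc[4]=0,scc[5]=?)
step 5: low=(low[0]=0,low[1]=2,low[2]=3,low[3]=3,low[4]=1,low[5]=5); scc=(scc[0]=1,scc[1]=?,scc[2]=2,scc[3]=2,scc[4]=0,scc[5]=3)
step 6: low=(low[0]=0,low[1]=2,low[2]=3,low[3]=3,low[4]=1,low[5]=5); scc=(scc[0]=1,scc[1]=4,scc[2]=2,scc[3]=2,scc[4]=0,scc[5]=3)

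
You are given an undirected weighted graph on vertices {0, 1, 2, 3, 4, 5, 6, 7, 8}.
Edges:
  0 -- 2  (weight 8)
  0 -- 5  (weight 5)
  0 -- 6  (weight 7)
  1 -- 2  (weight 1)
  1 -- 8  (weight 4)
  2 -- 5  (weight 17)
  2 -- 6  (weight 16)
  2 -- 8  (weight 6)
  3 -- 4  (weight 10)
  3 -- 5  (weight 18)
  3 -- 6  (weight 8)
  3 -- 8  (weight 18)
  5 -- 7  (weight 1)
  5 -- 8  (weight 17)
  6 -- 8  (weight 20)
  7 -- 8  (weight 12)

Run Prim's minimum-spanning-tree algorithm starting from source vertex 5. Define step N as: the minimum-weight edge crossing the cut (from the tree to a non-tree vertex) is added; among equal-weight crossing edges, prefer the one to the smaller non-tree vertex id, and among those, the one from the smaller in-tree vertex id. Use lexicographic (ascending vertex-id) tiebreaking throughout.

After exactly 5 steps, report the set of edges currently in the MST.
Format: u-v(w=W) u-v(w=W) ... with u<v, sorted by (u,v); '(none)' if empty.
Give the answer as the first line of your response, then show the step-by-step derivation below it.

0-2(w=8) 0-5(w=5) 0-6(w=7) 1-2(w=1) 5-7(w=1)

step 1: add edge 5-7 (w=1); MST = {5-7(w=1)}
step 2: add edge 0-5 (w=5); MST = {0-5(w=5) 5-7(w=1)}
step 3: add edge 0-6 (w=7); MST = {0-5(w=5) 0-6(w=7) 5-7(w=1)}
step 4: add edge 0-2 (w=8); MST = {0-2(w=8) 0-5(w=5) 0-6(w=7) 5-7(w=1)}
step 5: add edge 1-2 (w=1); MST = {0-2(w=8) 0-5(w=5) 0-6(w=7) 1-2(w=1) 5-7(w=1)}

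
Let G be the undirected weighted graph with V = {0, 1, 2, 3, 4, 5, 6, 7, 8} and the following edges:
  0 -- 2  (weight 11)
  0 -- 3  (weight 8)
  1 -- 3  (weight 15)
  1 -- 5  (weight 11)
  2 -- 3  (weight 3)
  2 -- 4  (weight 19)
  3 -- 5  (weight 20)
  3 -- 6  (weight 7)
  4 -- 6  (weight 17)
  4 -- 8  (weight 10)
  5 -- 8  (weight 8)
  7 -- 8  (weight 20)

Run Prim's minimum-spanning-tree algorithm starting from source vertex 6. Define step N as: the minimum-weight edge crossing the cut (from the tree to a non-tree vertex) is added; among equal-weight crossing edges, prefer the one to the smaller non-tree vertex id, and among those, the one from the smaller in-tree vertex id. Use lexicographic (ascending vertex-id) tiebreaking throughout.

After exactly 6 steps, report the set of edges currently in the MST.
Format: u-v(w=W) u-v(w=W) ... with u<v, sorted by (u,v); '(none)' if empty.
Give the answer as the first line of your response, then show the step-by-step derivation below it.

0-3(w=8) 1-3(w=15) 1-5(w=11) 2-3(w=3) 3-6(w=7) 5-8(w=8)

step 1: add edge 3-6 (w=7); MST = {3-6(w=7)}
step 2: add edge 2-3 (w=3); MST = {2-3(w=3) 3-6(w=7)}
step 3: add edge 0-3 (w=8); MST = {0-3(w=8) 2-3(w=3) 3-6(w=7)}
step 4: add edge 1-3 (w=15); MST = {0-3(w=8) 1-3(w=15) 2-3(w=3) 3-6(w=7)}
step 5: add edge 1-5 (w=11); MST = {0-3(w=8) 1-3(w=15) 1-5(w=11) 2-3(w=3) 3-6(w=7)}
step 6: add edge 5-8 (w=8); MST = {0-3(w=8) 1-3(w=15) 1-5(w=11) 2-3(w=3) 3-6(w=7) 5-8(w=8)}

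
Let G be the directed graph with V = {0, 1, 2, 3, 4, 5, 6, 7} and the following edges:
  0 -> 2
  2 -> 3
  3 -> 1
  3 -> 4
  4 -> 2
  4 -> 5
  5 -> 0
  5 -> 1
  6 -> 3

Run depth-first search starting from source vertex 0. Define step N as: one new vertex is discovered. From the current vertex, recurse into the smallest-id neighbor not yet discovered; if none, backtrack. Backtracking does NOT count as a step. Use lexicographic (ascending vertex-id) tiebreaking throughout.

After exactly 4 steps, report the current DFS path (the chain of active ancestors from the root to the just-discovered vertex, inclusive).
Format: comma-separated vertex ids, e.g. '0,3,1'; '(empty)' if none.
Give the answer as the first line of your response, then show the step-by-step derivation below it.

0,2,3,1

step 1: discover 0; path=0; order=0
step 2: discover 2; path=0>2; order=0,2
step 3: discover 3; path=0>2>3; order=0,2,3
step 4: discover 1; path=0>2>3>1; order=0,2,3,1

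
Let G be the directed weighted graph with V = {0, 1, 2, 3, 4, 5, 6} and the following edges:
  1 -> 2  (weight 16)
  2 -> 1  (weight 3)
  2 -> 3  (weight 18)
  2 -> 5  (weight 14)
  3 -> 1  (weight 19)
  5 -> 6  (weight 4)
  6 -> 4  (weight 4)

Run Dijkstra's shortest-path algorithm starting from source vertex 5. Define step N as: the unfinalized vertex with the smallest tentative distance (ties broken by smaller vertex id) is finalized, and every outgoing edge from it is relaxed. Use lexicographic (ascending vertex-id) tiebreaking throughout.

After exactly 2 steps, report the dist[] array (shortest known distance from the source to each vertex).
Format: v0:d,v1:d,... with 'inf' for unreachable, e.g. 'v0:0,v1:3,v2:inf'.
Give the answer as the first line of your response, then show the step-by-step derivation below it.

v0:inf,v1:inf,v2:inf,v3:inf,v4:8,v5:0,v6:4

step 1: dist = v0:inf,v1:inf,v2:inf,v3:inf,v4:inf,v5:0,v6:4
step 2: dist = v0:inf,v1:inf,v2:inf,v3:inf,v4:8,v5:0,v6:4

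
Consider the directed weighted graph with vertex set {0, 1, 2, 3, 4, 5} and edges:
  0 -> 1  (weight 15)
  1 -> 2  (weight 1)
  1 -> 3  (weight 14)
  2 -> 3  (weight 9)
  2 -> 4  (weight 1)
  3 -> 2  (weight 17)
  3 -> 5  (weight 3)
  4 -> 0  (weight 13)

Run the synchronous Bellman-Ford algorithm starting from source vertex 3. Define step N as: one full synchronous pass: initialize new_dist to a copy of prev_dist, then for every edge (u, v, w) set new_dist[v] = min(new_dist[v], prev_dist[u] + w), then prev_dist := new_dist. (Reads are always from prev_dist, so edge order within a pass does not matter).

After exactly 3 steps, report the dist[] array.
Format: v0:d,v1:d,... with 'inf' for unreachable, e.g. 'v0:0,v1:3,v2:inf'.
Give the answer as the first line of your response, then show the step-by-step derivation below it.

v0:31,v1:inf,v2:17,v3:0,v4:18,v5:3

step 1: dist = v0:inf,v1:inf,v2:17,v3:0,v4:inf,v5:3
step 2: dist = v0:inf,v1:inf,v2:17,v3:0,v4:18,v5:3
step 3: dist = v0:31,v1:inf,v2:17,v3:0,v4:18,v5:3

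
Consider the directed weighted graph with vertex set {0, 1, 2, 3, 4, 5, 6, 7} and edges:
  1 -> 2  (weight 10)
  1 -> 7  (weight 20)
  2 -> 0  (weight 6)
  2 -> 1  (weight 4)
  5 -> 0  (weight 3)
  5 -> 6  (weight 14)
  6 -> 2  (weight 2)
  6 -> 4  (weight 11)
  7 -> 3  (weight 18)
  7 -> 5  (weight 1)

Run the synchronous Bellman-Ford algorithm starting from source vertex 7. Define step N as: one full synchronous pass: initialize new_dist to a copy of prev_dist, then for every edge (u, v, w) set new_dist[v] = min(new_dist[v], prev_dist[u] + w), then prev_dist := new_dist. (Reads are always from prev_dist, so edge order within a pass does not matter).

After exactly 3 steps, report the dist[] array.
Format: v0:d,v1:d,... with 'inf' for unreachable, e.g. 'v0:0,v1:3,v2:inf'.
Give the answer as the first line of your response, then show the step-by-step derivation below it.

v0:4,v1:inf,v2:17,v3:18,v4:26,v5:1,v6:15,v7:0

step 1: dist = v0:inf,v1:inf,v2:inf,v3:18,v4:inf,v5:1,v6:inf,v7:0
step 2: dist = v0:4,v1:inf,v2:inf,v3:18,v4:inf,v5:1,v6:15,v7:0
step 3: dist = v0:4,v1:inf,v2:17,v3:18,v4:26,v5:1,v6:15,v7:0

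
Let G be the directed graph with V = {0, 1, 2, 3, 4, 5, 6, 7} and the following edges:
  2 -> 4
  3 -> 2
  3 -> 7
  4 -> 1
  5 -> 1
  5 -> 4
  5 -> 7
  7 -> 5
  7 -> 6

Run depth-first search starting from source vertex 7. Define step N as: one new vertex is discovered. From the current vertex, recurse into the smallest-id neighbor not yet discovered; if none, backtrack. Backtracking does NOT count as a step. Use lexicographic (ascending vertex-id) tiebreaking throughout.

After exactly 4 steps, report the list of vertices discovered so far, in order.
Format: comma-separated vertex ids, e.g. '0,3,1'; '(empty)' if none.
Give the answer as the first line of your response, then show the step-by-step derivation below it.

7,5,1,4

step 1: discover 7; path=7; order=7
step 2: discover 5; path=7>5; order=7,5
step 3: discover 1; path=7>5>1; order=7,5,1
step 4: discover 4; path=7>5>4; order=7,5,1,4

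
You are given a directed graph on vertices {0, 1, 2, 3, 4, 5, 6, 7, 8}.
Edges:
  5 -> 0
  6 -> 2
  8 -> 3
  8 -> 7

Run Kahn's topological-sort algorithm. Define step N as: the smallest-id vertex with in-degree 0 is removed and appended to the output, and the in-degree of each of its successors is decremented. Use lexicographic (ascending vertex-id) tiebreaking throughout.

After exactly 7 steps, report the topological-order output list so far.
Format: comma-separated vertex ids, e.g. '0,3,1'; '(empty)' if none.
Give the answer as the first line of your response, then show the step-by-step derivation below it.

1,4,5,0,6,2,8

step 1: output 1; order=[1]; indeg=(1,0,1,1,0,0,0,1,0)
step 2: output 4; order=[1,4]; indeg=(1,0,1,1,0,0,0,1,0)
step 3: output 5; order=[1,4,5]; indeg=(0,0,1,1,0,0,0,1,0)
step 4: output 0; order=[1,4,5,0]; indeg=(0,0,1,1,0,0,0,1,0)
step 5: output 6; order=[1,4,5,0,6]; indeg=(0,0,0,1,0,0,0,1,0)
step 6: output 2; order=[1,4,5,0,6,2]; indeg=(0,0,0,1,0,0,0,1,0)
step 7: output 8; order=[1,4,5,0,6,2,8]; indeg=(0,0,0,0,0,0,0,0,0)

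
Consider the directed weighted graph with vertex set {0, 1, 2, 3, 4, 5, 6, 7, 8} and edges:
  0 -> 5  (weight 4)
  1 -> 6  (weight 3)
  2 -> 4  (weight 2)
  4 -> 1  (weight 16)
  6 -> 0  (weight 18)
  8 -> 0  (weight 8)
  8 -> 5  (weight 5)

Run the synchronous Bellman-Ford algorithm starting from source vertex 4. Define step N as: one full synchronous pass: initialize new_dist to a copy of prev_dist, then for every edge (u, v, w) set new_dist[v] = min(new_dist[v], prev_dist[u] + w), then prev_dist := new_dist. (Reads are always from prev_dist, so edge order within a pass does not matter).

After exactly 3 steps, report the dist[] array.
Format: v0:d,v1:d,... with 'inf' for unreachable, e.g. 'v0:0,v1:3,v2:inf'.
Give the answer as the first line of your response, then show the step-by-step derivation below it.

v0:37,v1:16,v2:inf,v3:inf,v4:0,v5:inf,v6:19,v7:inf,v8:inf

step 1: dist = v0:inf,v1:16,v2:inf,v3:inf,v4:0,v5:inf,v6:inf,v7:inf,v8:inf
step 2: dist = v0:inf,v1:16,v2:inf,v3:inf,v4:0,v5:inf,v6:19,v7:inf,v8:inf
step 3: dist = v0:37,v1:16,v2:inf,v3:inf,v4:0,v5:inf,v6:19,v7:inf,v8:inf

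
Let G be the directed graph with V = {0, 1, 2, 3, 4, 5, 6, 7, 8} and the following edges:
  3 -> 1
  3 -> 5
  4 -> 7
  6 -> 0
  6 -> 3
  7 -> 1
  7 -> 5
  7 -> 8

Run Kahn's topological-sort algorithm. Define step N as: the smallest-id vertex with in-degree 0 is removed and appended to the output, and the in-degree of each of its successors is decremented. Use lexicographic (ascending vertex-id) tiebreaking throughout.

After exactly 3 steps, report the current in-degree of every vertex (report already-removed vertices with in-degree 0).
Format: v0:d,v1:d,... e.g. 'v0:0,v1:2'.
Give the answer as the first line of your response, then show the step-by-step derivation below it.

v0:0,v1:2,v2:0,v3:0,v4:0,v5:2,v6:0,v7:0,v8:1

step 1: output 2; order=[2]; indeg=(1,2,0,1,0,2,0,1,1)
step 2: output 4; order=[2,4]; indeg=(1,2,0,1,0,2,0,0,1)
step 3: output 6; order=[2,4,6]; indeg=(0,2,0,0,0,2,0,0,1)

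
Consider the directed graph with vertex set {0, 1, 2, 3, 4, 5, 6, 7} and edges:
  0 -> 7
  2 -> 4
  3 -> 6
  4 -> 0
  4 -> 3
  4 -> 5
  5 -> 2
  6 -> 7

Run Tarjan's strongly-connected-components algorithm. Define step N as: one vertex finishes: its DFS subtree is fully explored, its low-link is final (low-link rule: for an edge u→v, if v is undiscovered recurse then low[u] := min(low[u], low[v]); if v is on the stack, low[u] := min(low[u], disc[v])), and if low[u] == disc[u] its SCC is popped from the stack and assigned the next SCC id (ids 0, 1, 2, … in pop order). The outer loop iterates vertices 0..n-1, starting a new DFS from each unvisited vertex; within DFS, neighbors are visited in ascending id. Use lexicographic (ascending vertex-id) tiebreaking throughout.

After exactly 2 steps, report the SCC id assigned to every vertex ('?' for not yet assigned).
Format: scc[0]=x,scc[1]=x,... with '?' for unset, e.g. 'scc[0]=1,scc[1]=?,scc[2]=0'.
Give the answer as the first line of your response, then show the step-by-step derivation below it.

scc[0]=1,scc[1]=?,scc[2]=?,scc[3]=?,scc[4]=?,scc[5]=?,scc[6]=?,scc[7]=0

step 1: low=(low[0]=0,low[1]=?,low[2]=?,low[3]=?,low[4]=?,low[5]=?,low[6]=?,low[7]=1); scc=(scc[0]=?,scc[1]=?,scc[2]=?,scc[3]=?,scc[4]=?,scc[5]=?,scc[6]=?,scc[7]=0)
step 2: low=(low[0]=0,low[1]=?,low[2]=?,low[3]=?,low[4]=?,low[5]=?,low[6]=?,low[7]=1); scc=(scc[0]=1,scc[1]=?,scc[2]=?,scc[3]=?,scc[4]=?,scc[5]=?,scc[6]=?,scc[7]=0)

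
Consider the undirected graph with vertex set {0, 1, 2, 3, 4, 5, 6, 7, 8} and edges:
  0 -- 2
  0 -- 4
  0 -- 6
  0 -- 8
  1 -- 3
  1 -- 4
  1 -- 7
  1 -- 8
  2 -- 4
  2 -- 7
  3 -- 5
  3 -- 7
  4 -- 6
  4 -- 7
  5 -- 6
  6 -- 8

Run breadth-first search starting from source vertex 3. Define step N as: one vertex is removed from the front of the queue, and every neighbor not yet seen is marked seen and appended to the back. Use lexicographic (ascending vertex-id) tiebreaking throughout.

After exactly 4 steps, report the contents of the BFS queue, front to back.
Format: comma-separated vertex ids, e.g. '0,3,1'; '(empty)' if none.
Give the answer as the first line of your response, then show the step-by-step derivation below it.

4,8,6,2

step 1: dequeue 3; queue=[1,5,7]; order=3
step 2: dequeue 1; queue=[5,7,4,8]; order=3,1
step 3: dequeue 5; queue=[7,4,8,6]; order=3,1,5
step 4: dequeue 7; queue=[4,8,6,2]; order=3,1,5,7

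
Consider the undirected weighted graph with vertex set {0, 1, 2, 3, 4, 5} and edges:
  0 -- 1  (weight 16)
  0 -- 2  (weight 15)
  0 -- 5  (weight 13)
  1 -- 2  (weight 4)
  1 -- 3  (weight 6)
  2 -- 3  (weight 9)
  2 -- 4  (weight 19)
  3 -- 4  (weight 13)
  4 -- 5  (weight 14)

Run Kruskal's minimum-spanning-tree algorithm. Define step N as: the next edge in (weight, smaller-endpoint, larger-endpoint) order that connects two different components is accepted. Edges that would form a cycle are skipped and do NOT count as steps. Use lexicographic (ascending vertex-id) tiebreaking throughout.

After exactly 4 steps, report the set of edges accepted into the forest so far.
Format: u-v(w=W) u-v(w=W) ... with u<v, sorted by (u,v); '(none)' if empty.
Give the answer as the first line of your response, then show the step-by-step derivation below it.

0-5(w=13) 1-2(w=4) 1-3(w=6) 3-4(w=13)

step 1: add edge 1-2 (w=4); MST = {1-2(w=4)}
step 2: add edge 1-3 (w=6); MST = {1-2(w=4) 1-3(w=6)}
step 3: add edge 0-5 (w=13); MST = {0-5(w=13) 1-2(w=4) 1-3(w=6)}
step 4: add edge 3-4 (w=13); MST = {0-5(w=13) 1-2(w=4) 1-3(w=6) 3-4(w=13)}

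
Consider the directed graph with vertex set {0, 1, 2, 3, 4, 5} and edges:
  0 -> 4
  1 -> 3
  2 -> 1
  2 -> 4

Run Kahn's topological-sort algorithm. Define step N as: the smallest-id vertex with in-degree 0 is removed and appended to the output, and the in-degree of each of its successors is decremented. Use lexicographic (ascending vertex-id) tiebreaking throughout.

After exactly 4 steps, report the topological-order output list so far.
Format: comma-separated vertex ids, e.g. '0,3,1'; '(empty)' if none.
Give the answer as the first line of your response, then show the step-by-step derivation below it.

0,2,1,3

step 1: output 0; order=[0]; indeg=(0,1,0,1,1,0)
step 2: output 2; order=[0,2]; indeg=(0,0,0,1,0,0)
step 3: output 1; order=[0,2,1]; indeg=(0,0,0,0,0,0)
step 4: output 3; order=[0,2,1,3]; indeg=(0,0,0,0,0,0)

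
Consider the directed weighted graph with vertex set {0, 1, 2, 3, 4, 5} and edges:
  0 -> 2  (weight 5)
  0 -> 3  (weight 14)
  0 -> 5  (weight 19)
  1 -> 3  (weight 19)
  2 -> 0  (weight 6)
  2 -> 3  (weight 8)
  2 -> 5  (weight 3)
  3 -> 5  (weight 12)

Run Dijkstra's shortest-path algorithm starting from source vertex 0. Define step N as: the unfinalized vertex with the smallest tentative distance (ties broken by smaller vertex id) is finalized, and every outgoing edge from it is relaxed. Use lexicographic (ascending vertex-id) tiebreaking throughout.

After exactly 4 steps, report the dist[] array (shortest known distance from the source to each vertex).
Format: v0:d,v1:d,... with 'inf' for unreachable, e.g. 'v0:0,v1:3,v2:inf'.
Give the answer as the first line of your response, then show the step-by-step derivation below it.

v0:0,v1:inf,v2:5,v3:13,v4:inf,v5:8

step 1: dist = v0:0,v1:inf,v2:5,v3:14,v4:inf,v5:19
step 2: dist = v0:0,v1:inf,v2:5,v3:13,v4:inf,v5:8
step 3: dist = v0:0,v1:inf,v2:5,v3:13,v4:inf,v5:8
step 4: dist = v0:0,v1:inf,v2:5,v3:13,v4:inf,v5:8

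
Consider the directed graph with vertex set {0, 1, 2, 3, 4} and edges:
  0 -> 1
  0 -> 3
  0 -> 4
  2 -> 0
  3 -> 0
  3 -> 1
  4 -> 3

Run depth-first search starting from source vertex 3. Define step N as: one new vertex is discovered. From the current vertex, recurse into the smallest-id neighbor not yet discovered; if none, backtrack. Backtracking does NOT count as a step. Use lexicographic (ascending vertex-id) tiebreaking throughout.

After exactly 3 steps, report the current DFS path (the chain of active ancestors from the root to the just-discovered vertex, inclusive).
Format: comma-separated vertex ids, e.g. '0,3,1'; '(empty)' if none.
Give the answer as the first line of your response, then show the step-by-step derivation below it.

3,0,1

step 1: discover 3; path=3; order=3
step 2: discover 0; path=3>0; order=3,0
step 3: discover 1; path=3>0>1; order=3,0,1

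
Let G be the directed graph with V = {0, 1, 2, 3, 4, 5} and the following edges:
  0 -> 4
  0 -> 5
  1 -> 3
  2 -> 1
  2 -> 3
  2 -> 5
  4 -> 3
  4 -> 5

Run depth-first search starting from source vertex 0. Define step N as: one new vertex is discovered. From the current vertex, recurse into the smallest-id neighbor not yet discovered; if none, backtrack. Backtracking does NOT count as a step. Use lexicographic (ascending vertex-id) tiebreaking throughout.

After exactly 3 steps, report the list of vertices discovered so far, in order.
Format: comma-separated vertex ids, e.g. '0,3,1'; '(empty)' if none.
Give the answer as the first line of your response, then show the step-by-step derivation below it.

0,4,3

step 1: discover 0; path=0; order=0
step 2: discover 4; path=0>4; order=0,4
step 3: discover 3; path=0>4>3; order=0,4,3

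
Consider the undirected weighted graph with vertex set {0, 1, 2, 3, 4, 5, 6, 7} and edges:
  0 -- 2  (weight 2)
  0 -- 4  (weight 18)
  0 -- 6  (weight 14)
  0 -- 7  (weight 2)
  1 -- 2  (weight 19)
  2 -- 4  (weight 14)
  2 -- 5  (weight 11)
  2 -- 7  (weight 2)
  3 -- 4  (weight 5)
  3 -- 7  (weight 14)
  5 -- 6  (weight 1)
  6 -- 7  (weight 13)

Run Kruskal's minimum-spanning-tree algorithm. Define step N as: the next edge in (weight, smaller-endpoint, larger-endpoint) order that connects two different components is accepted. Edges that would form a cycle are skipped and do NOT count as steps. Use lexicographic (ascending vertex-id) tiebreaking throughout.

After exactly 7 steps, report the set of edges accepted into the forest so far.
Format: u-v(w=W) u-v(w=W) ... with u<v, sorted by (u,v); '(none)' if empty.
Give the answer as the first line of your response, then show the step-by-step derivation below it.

0-2(w=2) 0-7(w=2) 1-2(w=19) 2-4(w=14) 2-5(w=11) 3-4(w=5) 5-6(w=1)

step 1: add edge 5-6 (w=1); MST = {5-6(w=1)}
step 2: add edge 0-2 (w=2); MST = {0-2(w=2) 5-6(w=1)}
step 3: add edge 0-7 (w=2); MST = {0-2(w=2) 0-7(w=2) 5-6(w=1)}
step 4: add edge 3-4 (w=5); MST = {0-2(w=2) 0-7(w=2) 3-4(w=5) 5-6(w=1)}
step 5: add edge 2-5 (w=11); MST = {0-2(w=2) 0-7(w=2) 2-5(w=11) 3-4(w=5) 5-6(w=1)}
step 6: add edge 2-4 (w=14); MST = {0-2(w=2) 0-7(w=2) 2-4(w=14) 2-5(w=11) 3-4(w=5) 5-6(w=1)}
step 7: add edge 1-2 (w=19); MST = {0-2(w=2) 0-7(w=2) 1-2(w=19) 2-4(w=14) 2-5(w=11) 3-4(w=5) 5-6(w=1)}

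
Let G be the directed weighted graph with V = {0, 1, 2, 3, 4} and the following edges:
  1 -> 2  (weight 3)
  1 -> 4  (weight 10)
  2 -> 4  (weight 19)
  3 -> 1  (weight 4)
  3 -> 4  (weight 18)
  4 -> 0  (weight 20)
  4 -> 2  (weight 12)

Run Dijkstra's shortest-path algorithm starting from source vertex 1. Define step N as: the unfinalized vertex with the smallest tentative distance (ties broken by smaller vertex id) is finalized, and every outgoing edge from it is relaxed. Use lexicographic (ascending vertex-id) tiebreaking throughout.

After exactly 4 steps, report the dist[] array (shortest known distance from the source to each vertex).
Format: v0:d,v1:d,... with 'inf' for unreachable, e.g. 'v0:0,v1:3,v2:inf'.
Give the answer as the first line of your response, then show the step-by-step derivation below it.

v0:30,v1:0,v2:3,v3:inf,v4:10

step 1: dist = v0:inf,v1:0,v2:3,v3:inf,v4:10
step 2: dist = v0:inf,v1:0,v2:3,v3:inf,v4:10
step 3: dist = v0:30,v1:0,v2:3,v3:inf,v4:10
step 4: dist = v0:30,v1:0,v2:3,v3:inf,v4:10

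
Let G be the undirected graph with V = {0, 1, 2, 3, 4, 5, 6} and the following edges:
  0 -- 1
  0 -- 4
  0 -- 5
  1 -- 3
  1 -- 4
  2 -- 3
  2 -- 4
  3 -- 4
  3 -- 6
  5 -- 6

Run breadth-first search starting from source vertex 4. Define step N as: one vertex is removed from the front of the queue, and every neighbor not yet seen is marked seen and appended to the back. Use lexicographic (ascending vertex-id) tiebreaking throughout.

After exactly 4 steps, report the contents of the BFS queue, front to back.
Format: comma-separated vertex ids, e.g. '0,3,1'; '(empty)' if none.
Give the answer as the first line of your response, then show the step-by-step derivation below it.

3,5

step 1: dequeue 4; queue=[0,1,2,3]; order=4
step 2: dequeue 0; queue=[1,2,3,5]; order=4,0
step 3: dequeue 1; queue=[2,3,5]; order=4,0,1
step 4: dequeue 2; queue=[3,5]; order=4,0,1,2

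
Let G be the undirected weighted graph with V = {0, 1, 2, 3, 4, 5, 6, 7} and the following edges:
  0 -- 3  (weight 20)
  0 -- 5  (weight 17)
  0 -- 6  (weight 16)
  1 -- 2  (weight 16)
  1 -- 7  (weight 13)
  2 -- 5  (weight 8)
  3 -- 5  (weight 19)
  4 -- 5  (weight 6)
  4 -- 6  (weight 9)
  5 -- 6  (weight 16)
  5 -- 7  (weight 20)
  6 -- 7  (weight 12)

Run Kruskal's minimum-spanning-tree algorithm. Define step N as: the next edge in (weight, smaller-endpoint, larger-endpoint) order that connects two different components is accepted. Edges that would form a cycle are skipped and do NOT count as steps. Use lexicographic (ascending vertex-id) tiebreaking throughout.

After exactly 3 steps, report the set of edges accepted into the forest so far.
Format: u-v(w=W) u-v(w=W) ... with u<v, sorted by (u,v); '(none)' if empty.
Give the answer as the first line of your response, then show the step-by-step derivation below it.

2-5(w=8) 4-5(w=6) 4-6(w=9)

step 1: add edge 4-5 (w=6); MST = {4-5(w=6)}
step 2: add edge 2-5 (w=8); MST = {2-5(w=8) 4-5(w=6)}
step 3: add edge 4-6 (w=9); MST = {2-5(w=8) 4-5(w=6) 4-6(w=9)}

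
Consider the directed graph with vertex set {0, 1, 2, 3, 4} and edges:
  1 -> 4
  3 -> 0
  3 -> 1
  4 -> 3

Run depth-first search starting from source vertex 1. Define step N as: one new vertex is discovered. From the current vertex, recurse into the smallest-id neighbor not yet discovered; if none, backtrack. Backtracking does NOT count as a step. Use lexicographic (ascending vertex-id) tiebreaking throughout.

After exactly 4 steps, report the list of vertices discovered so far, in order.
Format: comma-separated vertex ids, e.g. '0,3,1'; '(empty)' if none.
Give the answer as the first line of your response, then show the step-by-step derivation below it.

1,4,3,0

step 1: discover 1; path=1; order=1
step 2: discover 4; path=1>4; order=1,4
step 3: discover 3; path=1>4>3; order=1,4,3
step 4: discover 0; path=1>4>3>0; order=1,4,3,0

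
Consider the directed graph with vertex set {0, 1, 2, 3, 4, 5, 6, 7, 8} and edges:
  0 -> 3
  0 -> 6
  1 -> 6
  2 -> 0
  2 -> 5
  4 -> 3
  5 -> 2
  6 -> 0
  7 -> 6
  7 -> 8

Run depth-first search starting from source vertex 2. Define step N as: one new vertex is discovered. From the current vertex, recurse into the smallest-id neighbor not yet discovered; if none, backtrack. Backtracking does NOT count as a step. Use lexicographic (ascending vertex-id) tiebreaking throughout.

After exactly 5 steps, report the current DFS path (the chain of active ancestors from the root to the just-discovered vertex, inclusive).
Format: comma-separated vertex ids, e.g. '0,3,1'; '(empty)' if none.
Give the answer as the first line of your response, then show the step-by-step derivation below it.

2,5

step 1: discover 2; path=2; order=2
step 2: discover 0; path=2>0; order=2,0
step 3: discover 3; path=2>0>3; order=2,0,3
step 4: discover 6; path=2>0>6; order=2,0,3,6
step 5: discover 5; path=2>5; order=2,0,3,6,5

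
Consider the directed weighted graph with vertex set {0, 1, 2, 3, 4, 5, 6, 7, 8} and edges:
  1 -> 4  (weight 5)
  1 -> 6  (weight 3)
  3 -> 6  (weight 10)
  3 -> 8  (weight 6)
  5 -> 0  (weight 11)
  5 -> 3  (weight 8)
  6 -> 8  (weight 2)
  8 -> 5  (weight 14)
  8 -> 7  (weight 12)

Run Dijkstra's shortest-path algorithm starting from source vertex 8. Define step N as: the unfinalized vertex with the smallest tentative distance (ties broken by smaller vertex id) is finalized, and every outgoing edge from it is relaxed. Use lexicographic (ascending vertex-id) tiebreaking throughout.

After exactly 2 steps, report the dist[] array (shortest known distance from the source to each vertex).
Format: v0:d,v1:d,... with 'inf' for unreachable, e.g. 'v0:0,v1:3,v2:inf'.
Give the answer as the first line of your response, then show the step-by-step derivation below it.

v0:inf,v1:inf,v2:inf,v3:inf,v4:inf,v5:14,v6:inf,v7:12,v8:0

step 1: dist = v0:inf,v1:inf,v2:inf,v3:inf,v4:inf,v5:14,v6:inf,v7:12,v8:0
step 2: dist = v0:inf,v1:inf,v2:inf,v3:inf,v4:inf,v5:14,v6:inf,v7:12,v8:0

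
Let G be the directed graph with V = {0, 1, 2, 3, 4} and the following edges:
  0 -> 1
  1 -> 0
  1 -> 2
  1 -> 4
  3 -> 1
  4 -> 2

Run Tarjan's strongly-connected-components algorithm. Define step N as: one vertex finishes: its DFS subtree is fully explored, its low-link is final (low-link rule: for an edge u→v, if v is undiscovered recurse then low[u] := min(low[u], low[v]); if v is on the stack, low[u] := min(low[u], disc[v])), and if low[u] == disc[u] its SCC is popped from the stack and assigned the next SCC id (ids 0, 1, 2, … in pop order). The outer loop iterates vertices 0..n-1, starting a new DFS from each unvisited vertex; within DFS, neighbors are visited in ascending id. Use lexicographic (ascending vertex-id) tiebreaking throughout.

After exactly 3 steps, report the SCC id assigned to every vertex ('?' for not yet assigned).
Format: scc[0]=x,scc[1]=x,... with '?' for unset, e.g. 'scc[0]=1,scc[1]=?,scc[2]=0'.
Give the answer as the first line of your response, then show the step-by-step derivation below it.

scc[0]=?,scc[1]=?,scc[2]=0,scc[3]=?,scc[4]=1

step 1: low=(low[0]=0,low[1]=0,low[2]=2,low[3]=?,low[4]=?); scc=(scc[0]=?,scc[1]=?,scc[2]=0,scc[3]=?,scc[4]=?)
step 2: low=(low[0]=0,low[1]=0,low[2]=2,low[3]=?,low[4]=3); scc=(scc[0]=?,scc[1]=?,scc[2]=0,scc[3]=?,scc[4]=1)
step 3: low=(low[0]=0,low[1]=0,low[2]=2,low[3]=?,low[4]=3); scc=(scc[0]=?,scc[1]=?,scc[2]=0,scc[3]=?,scc[4]=1)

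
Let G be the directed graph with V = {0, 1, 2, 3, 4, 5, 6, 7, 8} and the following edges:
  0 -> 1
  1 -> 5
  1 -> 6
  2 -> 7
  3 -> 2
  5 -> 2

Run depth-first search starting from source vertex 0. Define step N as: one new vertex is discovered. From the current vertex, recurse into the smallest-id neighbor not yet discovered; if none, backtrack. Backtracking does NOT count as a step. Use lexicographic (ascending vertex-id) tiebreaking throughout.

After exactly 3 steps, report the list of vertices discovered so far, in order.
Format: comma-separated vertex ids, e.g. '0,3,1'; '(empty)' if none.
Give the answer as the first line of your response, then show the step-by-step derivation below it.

0,1,5

step 1: discover 0; path=0; order=0
step 2: discover 1; path=0>1; order=0,1
step 3: discover 5; path=0>1>5; order=0,1,5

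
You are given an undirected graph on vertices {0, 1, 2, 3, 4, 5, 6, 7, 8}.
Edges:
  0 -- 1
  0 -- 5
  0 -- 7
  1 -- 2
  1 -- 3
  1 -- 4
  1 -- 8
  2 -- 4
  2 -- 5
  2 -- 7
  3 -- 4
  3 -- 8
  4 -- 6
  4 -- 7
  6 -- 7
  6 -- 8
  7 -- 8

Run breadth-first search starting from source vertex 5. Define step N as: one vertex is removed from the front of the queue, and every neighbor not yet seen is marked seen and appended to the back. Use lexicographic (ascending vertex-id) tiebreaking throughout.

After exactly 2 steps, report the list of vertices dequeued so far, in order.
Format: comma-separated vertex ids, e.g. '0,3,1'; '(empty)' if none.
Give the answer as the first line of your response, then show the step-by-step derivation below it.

5,0

step 1: dequeue 5; queue=[0,2]; order=5
step 2: dequeue 0; queue=[2,1,7]; order=5,0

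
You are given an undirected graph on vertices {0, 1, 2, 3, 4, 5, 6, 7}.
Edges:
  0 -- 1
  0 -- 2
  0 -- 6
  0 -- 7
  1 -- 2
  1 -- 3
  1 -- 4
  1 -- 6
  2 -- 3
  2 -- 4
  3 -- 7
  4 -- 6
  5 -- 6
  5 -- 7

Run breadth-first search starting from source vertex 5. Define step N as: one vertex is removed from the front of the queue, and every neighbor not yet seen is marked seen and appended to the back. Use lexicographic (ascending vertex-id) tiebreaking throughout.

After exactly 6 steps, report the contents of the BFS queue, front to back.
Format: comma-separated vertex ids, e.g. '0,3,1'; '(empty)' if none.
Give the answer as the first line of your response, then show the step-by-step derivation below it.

3,2

step 1: dequeue 5; queue=[6,7]; order=5
step 2: dequeue 6; queue=[7,0,1,4]; order=5,6
step 3: dequeue 7; queue=[0,1,4,3]; order=5,6,7
step 4: dequeue 0; queue=[1,4,3,2]; order=5,6,7,0
step 5: dequeue 1; queue=[4,3,2]; order=5,6,7,0,1
step 6: dequeue 4; queue=[3,2]; order=5,6,7,0,1,4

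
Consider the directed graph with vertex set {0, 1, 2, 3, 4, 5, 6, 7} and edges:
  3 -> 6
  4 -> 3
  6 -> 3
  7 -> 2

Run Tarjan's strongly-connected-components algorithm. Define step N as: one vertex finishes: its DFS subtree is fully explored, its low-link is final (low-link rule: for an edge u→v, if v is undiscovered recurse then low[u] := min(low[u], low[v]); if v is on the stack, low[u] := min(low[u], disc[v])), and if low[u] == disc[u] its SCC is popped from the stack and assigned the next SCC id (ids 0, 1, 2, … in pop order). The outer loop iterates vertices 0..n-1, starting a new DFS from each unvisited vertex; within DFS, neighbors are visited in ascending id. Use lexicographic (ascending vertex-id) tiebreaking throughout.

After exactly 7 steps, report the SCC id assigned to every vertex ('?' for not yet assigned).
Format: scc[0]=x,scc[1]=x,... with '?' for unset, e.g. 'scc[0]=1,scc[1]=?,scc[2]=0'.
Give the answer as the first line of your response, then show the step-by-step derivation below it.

scc[0]=0,scc[1]=1,scc[2]=2,scc[3]=3,scc[4]=4,scc[5]=5,scc[6]=3,scc[7]=?

step 1: low=(low[0]=0,low[1]=?,low[2]=?,low[3]=?,low[4]=?,low[5]=?,low[6]=?,low[7]=?); scc=(scc[0]=0,scc[1]=?,scc[2]=?,scc[3]=?,scc[4]=?,scc[5]=?,scc[6]=?,scc[7]=?)
step 2: low=(low[0]=0,low[1]=1,low[2]=?,low[3]=?,low[4]=?,low[5]=?,low[6]=?,low[7]=?); scc=(scc[0]=0,scc[1]=1,scc[2]=?,scc[3]=?,scc[4]=?,scc[5]=?,scc[6]=?,scc[7]=?)
step 3: low=(low[0]=0,low[1]=1,low[2]=2,low[3]=?,low[4]=?,low[5]=?,low[6]=?,low[7]=?); scc=(scc[0]=0,scc[1]=1,scc[2]=2,scc[3]=?,scc[4]=?,scc[5]=?,scc[6]=?,scc[7]=?)
step 4: low=(low[0]=0,low[1]=1,low[2]=2,low[3]=3,low[4]=?,low[5]=?,low[6]=3,low[7]=?); scc=(scc[0]=0,scc[1]=1,scc[2]=2,scc[3]=?,scc[4]=?,scc[5]=?,scc[6]=?,scc[7]=?)
step 5: low=(low[0]=0,low[1]=1,low[2]=2,low[3]=3,low[4]=?,low[5]=?,low[6]=3,low[7]=?); scc=(scc[0]=0,scc[1]=1,scc[2]=2,scc[3]=3,scc[4]=?,scc[5]=?,scc[6]=3,scc[7]=?)
step 6: low=(low[0]=0,low[1]=1,low[2]=2,low[3]=3,low[4]=5,low[5]=?,low[6]=3,low[7]=?); scc=(scc[0]=0,scc[1]=1,scc[2]=2,scc[3]=3,scc[4]=4,scc[5]=?,scc[6]=3,scc[7]=?)
step 7: low=(low[0]=0,low[1]=1,low[2]=2,low[3]=3,low[4]=5,low[5]=6,low[6]=3,low[7]=?); scc=(scc[0]=0,scc[1]=1,scc[2]=2,scc[3]=3,scc[4]=4,scc[5]=5,scc[6]=3,scc[7]=?)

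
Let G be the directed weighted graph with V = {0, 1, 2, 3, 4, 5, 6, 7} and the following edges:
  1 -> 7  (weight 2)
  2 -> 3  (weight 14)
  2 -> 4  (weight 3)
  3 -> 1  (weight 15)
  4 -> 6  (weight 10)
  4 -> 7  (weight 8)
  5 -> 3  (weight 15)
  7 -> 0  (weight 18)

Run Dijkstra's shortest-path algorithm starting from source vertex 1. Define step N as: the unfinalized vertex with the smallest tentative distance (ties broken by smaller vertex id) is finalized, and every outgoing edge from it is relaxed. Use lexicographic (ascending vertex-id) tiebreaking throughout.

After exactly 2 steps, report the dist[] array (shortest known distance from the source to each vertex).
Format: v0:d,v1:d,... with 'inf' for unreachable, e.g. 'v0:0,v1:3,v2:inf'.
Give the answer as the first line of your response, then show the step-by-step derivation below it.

v0:20,v1:0,v2:inf,v3:inf,v4:inf,v5:inf,v6:inf,v7:2

step 1: dist = v0:inf,v1:0,v2:inf,v3:inf,v4:inf,v5:inf,v6:inf,v7:2
step 2: dist = v0:20,v1:0,v2:inf,v3:inf,v4:inf,v5:inf,v6:inf,v7:2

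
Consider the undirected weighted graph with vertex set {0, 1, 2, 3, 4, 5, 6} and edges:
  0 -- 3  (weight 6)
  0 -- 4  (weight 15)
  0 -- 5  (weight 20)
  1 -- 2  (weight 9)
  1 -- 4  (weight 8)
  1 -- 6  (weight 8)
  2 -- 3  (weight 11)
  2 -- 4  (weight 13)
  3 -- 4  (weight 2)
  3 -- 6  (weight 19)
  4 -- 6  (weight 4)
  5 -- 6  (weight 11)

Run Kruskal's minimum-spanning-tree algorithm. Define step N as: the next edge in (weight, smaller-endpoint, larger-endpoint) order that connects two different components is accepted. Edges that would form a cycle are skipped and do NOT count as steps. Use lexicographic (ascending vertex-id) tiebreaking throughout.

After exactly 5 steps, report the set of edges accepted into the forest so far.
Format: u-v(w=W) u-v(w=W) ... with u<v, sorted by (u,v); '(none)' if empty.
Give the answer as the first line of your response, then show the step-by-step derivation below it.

0-3(w=6) 1-2(w=9) 1-4(w=8) 3-4(w=2) 4-6(w=4)

step 1: add edge 3-4 (w=2); MST = {3-4(w=2)}
step 2: add edge 4-6 (w=4); MST = {3-4(w=2) 4-6(w=4)}
step 3: add edge 0-3 (w=6); MST = {0-3(w=6) 3-4(w=2) 4-6(w=4)}
step 4: add edge 1-4 (w=8); MST = {0-3(w=6) 1-4(w=8) 3-4(w=2) 4-6(w=4)}
step 5: add edge 1-2 (w=9); MST = {0-3(w=6) 1-2(w=9) 1-4(w=8) 3-4(w=2) 4-6(w=4)}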